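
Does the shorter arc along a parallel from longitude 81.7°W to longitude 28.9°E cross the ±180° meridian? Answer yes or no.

Signed shortest Δλ = ((28.9 − -81.7 + 180) mod 360) − 180 = 110.6°.
Going east by 110.6° from -81.7° reaches +28.9° without touching 180°.

No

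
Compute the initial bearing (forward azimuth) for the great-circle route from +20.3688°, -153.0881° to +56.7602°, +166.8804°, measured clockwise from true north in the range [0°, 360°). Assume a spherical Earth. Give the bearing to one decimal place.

331.1°

Δλ = 166.8804 − -153.0881 = 319.9685°; wrapped into (−180°, 180°]: -40.0315°.
θ = atan2( sin Δλ · cos φ₂ , cos φ₁ · sin φ₂ − sin φ₁ · cos φ₂ · cos Δλ )
  = atan2(-0.35257, 0.63800) = -28.926° → normalised to [0°, 360°): 331.074°.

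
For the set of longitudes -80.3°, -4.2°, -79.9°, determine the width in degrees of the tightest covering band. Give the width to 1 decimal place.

Sort the longitudes: -80.3°, -79.9°, -4.2°.
Eastward gaps between consecutive values (wrapping around): 0.4°, 75.7°, 283.9°.
Largest gap = 283.9° ⇒ minimal covering band is its complement: 360° − 283.9° = 76.1°.
Band runs from -80.3° eastward to -4.2°.

76.1°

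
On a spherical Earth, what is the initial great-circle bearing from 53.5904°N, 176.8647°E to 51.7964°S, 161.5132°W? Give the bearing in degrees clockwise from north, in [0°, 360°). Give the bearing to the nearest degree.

166°

Δλ = -161.5132 − 176.8647 = -338.3779°; wrapped into (−180°, 180°]: 21.6221°.
θ = atan2( sin Δλ · cos φ₂ , cos φ₁ · sin φ₂ − sin φ₁ · cos φ₂ · cos Δλ )
  = atan2(0.22789, -0.92913) = 166.219° → normalised to [0°, 360°): 166.219°.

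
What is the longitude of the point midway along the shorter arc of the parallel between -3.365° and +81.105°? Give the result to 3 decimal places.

Signed shortest Δλ from -3.365° to +81.105° is +84.470°.
Midpoint longitude = -3.365° + (+84.470°)/2 = -3.365° + 42.235° = +38.870°.

+38.870°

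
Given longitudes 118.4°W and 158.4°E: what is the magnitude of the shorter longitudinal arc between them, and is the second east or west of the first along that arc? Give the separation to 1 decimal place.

Raw difference: 158.4 − -118.4 = 276.8°.
Normalise into (−180°, 180°]: 276.8° − 360° = -83.2°.
Negative ⇒ the second point lies to the west; separation 83.2°.

83.2° west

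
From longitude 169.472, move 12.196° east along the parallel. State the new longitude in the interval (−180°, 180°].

-178.332°

Start at +169.472°; shift +12.196° → +181.668°.
+181.668° lies outside (−180°, 180°]; subtract 360° → -178.332°.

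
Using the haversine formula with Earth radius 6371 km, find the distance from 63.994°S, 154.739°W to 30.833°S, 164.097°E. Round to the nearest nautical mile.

Δλ = 164.097 − -154.739 = 318.836°; wrapped into (−180°, 180°]: -41.164°.
Δφ = -30.833 − -63.994 = 33.161°.
a = sin²(Δφ/2) + cos φ₁ · cos φ₂ · sin²(Δλ/2) = 0.127961.
c = 2·atan2(√a, √(1−a)) = 0.73164 rad → d = 6371·c ≈ 4661.29 km ≈ 2516.90 nmi.

2517 nmi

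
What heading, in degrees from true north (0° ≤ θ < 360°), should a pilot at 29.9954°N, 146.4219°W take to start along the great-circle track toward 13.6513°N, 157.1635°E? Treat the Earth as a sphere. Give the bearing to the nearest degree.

265°

Δλ = 157.1635 − -146.4219 = 303.5854°; wrapped into (−180°, 180°]: -56.4146°.
θ = atan2( sin Δλ · cos φ₂ , cos φ₁ · sin φ₂ − sin φ₁ · cos φ₂ · cos Δλ )
  = atan2(-0.80953, -0.06434) = -94.544° → normalised to [0°, 360°): 265.456°.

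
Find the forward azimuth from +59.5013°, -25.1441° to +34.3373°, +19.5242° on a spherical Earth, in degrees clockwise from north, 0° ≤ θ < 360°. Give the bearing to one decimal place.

110.7°

Δλ = 19.5242 − -25.1441 = 44.6683°.
θ = atan2( sin Δλ · cos φ₂ , cos φ₁ · sin φ₂ − sin φ₁ · cos φ₂ · cos Δλ )
  = atan2(0.58049, -0.21973) = 110.733° → normalised to [0°, 360°): 110.733°.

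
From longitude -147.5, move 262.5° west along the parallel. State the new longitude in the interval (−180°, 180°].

-50.0°

Start at -147.5°; shift −262.5° → -410.0°.
-410.0° lies outside (−180°, 180°]; add 360° → -50.0°.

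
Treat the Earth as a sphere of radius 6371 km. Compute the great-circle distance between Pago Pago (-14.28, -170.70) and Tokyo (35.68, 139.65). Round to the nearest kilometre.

Δλ = 139.65 − -170.70 = 310.35°; wrapped into (−180°, 180°]: -49.65°.
Δφ = 35.68 − -14.28 = 49.96°.
a = sin²(Δφ/2) + cos φ₁ · cos φ₂ · sin²(Δλ/2) = 0.317099.
c = 2·atan2(√a, √(1−a)) = 1.19630 rad → d = 6371·c ≈ 7621.63 km.

7622 km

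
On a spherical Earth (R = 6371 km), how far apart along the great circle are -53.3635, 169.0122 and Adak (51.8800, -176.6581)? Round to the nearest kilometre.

11778 km

Δλ = -176.6581 − 169.0122 = -345.6703°; wrapped into (−180°, 180°]: 14.3297°.
Δφ = 51.8800 − -53.3635 = 105.2435°.
a = sin²(Δφ/2) + cos φ₁ · cos φ₂ · sin²(Δλ/2) = 0.637191.
c = 2·atan2(√a, √(1−a)) = 1.84874 rad → d = 6371·c ≈ 11778.35 km.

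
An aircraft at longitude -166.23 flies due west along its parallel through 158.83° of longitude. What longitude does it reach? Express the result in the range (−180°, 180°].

Start at -166.23°; shift −158.83° → -325.06°.
-325.06° lies outside (−180°, 180°]; add 360° → +34.94°.

+34.94°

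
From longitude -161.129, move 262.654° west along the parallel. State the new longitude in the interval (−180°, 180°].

-63.783°

Start at -161.129°; shift −262.654° → -423.783°.
-423.783° lies outside (−180°, 180°]; add 360° → -63.783°.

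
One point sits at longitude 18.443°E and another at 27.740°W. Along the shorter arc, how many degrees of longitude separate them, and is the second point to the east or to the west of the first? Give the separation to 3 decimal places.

46.183° west

Raw difference: -27.740 − 18.443 = -46.183°.
Normalise into (−180°, 180°]: -46.183° stays -46.183°.
Negative ⇒ the second point lies to the west; separation 46.183°.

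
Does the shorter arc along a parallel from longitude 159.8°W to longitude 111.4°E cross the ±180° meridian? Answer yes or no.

Naïve |111.4 − -159.8| = 271.2° > 180°, so the shorter arc goes the other way round — across 180°.
Signed shortest Δλ = ((111.4 − -159.8 + 180) mod 360) − 180 = -88.8°.
Going west by 88.8° from -159.8° passes through 180° before reaching +111.4°.

Yes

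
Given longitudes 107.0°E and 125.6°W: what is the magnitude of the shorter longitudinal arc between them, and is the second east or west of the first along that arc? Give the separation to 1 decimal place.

127.4° east

Raw difference: -125.6 − 107.0 = -232.6°.
Normalise into (−180°, 180°]: -232.6° + 360° = 127.4°.
Positive ⇒ the second point lies to the east; separation 127.4°.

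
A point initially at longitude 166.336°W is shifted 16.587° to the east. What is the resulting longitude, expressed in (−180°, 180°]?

149.749°W

Start at -166.336°; shift +16.587° → -149.749°.
-149.749° already lies in (−180°, 180°].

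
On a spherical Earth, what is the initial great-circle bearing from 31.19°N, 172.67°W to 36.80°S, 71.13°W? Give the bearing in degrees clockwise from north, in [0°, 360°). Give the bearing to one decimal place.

118.7°

Δλ = -71.13 − -172.67 = 101.54°.
θ = atan2( sin Δλ · cos φ₂ , cos φ₁ · sin φ₂ − sin φ₁ · cos φ₂ · cos Δλ )
  = atan2(0.78454, -0.42948) = 118.697° → normalised to [0°, 360°): 118.697°.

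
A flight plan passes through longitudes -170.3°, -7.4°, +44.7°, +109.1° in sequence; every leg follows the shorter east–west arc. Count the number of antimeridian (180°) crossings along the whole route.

0

Leg 1: -170.3° → -7.4°, shortest Δλ = 162.9° (east) — does not cross 180°.
Leg 2: -7.4° → +44.7°, shortest Δλ = 52.1° (east) — does not cross 180°.
Leg 3: +44.7° → +109.1°, shortest Δλ = 64.4° (east) — does not cross 180°.
Total crossings: 0.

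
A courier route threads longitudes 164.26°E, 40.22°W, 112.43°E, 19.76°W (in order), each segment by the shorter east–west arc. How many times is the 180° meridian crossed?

Leg 1: +164.26° → -40.22°, shortest Δλ = 155.52° (east) — crosses 180°.
Leg 2: -40.22° → +112.43°, shortest Δλ = 152.65° (east) — does not cross 180°.
Leg 3: +112.43° → -19.76°, shortest Δλ = -132.19° (west) — does not cross 180°.
Total crossings: 1.

1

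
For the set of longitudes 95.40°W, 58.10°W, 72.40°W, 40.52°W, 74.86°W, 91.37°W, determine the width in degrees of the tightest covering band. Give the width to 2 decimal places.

54.88°

Sort the longitudes: -95.40°, -91.37°, -74.86°, -72.40°, -58.10°, -40.52°.
Eastward gaps between consecutive values (wrapping around): 4.03°, 16.51°, 2.46°, 14.30°, 17.58°, 305.12°.
Largest gap = 305.12° ⇒ minimal covering band is its complement: 360° − 305.12° = 54.88°.
Band runs from -95.40° eastward to -40.52°.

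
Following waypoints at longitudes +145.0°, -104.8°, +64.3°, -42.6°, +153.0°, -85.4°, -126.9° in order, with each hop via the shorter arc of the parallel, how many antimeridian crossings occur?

3

Leg 1: +145.0° → -104.8°, shortest Δλ = 110.2° (east) — crosses 180°.
Leg 2: -104.8° → +64.3°, shortest Δλ = 169.1° (east) — does not cross 180°.
Leg 3: +64.3° → -42.6°, shortest Δλ = -106.9° (west) — does not cross 180°.
Leg 4: -42.6° → +153.0°, shortest Δλ = -164.4° (west) — crosses 180°.
Leg 5: +153.0° → -85.4°, shortest Δλ = 121.6° (east) — crosses 180°.
Leg 6: -85.4° → -126.9°, shortest Δλ = -41.5° (west) — does not cross 180°.
Total crossings: 3.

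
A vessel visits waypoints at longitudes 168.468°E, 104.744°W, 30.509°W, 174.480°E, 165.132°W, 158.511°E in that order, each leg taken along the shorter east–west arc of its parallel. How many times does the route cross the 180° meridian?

4

Leg 1: +168.468° → -104.744°, shortest Δλ = 86.788° (east) — crosses 180°.
Leg 2: -104.744° → -30.509°, shortest Δλ = 74.235° (east) — does not cross 180°.
Leg 3: -30.509° → +174.480°, shortest Δλ = -155.011° (west) — crosses 180°.
Leg 4: +174.480° → -165.132°, shortest Δλ = 20.388° (east) — crosses 180°.
Leg 5: -165.132° → +158.511°, shortest Δλ = -36.357° (west) — crosses 180°.
Total crossings: 4.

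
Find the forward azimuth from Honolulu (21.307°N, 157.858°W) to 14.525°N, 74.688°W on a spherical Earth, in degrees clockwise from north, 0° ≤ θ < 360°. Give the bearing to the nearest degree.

Δλ = -74.688 − -157.858 = 83.170°.
θ = atan2( sin Δλ · cos φ₂ , cos φ₁ · sin φ₂ − sin φ₁ · cos φ₂ · cos Δλ )
  = atan2(0.96117, 0.19183) = 78.713° → normalised to [0°, 360°): 78.713°.

79°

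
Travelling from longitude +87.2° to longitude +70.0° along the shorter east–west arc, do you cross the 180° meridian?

Signed shortest Δλ = ((70.0 − 87.2 + 180) mod 360) − 180 = -17.2°.
Going west by 17.2° from +87.2° reaches +70.0° without touching 180°.

No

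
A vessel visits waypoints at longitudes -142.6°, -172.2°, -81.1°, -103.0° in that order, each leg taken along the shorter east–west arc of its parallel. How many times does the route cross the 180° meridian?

0

Leg 1: -142.6° → -172.2°, shortest Δλ = -29.6° (west) — does not cross 180°.
Leg 2: -172.2° → -81.1°, shortest Δλ = 91.1° (east) — does not cross 180°.
Leg 3: -81.1° → -103.0°, shortest Δλ = -21.9° (west) — does not cross 180°.
Total crossings: 0.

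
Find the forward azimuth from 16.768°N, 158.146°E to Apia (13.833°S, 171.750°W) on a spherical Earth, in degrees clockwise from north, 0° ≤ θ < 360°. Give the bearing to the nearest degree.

Δλ = -171.750 − 158.146 = -329.896°; wrapped into (−180°, 180°]: 30.104°.
θ = atan2( sin Δλ · cos φ₂ , cos φ₁ · sin φ₂ − sin φ₁ · cos φ₂ · cos Δλ )
  = atan2(0.48702, -0.47127) = 134.058° → normalised to [0°, 360°): 134.058°.

134°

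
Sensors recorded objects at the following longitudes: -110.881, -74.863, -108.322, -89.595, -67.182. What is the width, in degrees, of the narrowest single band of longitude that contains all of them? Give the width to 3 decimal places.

Sort the longitudes: -110.881°, -108.322°, -89.595°, -74.863°, -67.182°.
Eastward gaps between consecutive values (wrapping around): 2.559°, 18.727°, 14.732°, 7.681°, 316.301°.
Largest gap = 316.301° ⇒ minimal covering band is its complement: 360° − 316.301° = 43.699°.
Band runs from -110.881° eastward to -67.182°.

43.699°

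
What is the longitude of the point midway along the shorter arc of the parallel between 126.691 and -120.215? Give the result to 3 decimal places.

Signed shortest Δλ from +126.691° to -120.215° is +113.094°.
Midpoint longitude = +126.691° + (+113.094°)/2 = +126.691° + 56.547° = +183.238°.
Normalise into (−180°, 180°]: -176.762°.
(The naïve average (+126.691 + -120.215)/2 = 3.238° is on the wrong side of the globe.)

-176.762°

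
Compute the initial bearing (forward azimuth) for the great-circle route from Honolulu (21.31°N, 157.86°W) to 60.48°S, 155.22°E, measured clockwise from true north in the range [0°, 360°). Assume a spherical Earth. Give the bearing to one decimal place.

Δλ = 155.22 − -157.86 = 313.08°; wrapped into (−180°, 180°]: -46.92°.
θ = atan2( sin Δλ · cos φ₂ , cos φ₁ · sin φ₂ − sin φ₁ · cos φ₂ · cos Δλ )
  = atan2(-0.35989, -0.93299) = -158.907° → normalised to [0°, 360°): 201.093°.

201.1°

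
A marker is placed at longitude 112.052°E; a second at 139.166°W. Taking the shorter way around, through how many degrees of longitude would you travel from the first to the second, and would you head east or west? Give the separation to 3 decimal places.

108.782° east

Raw difference: -139.166 − 112.052 = -251.218°.
Normalise into (−180°, 180°]: -251.218° + 360° = 108.782°.
Positive ⇒ the second point lies to the east; separation 108.782°.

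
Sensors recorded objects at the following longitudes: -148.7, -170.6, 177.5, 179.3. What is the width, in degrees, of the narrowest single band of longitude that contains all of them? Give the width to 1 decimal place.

33.8°

Sort the longitudes: -170.6°, -148.7°, +177.5°, +179.3°.
Eastward gaps between consecutive values (wrapping around): 21.9°, 326.2°, 1.8°, 10.1°.
Largest gap = 326.2° ⇒ minimal covering band is its complement: 360° − 326.2° = 33.8°.
Band runs from +177.5° eastward to -148.7°, crossing the antimeridian.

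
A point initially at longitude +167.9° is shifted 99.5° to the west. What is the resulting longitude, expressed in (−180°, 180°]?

Start at +167.9°; shift −99.5° → +68.4°.
+68.4° already lies in (−180°, 180°].

+68.4°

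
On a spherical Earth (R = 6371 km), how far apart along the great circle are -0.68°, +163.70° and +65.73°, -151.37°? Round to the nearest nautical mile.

4427 nmi

Δλ = -151.37 − 163.70 = -315.07°; wrapped into (−180°, 180°]: 44.93°.
Δφ = 65.73 − -0.68 = 66.41°.
a = sin²(Δφ/2) + cos φ₁ · cos φ₂ · sin²(Δλ/2) = 0.359919.
c = 2·atan2(√a, √(1−a)) = 1.28683 rad → d = 6371·c ≈ 8198.41 km ≈ 4426.79 nmi.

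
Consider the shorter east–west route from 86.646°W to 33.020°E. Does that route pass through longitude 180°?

No

Signed shortest Δλ = ((33.020 − -86.646 + 180) mod 360) − 180 = 119.666°.
Going east by 119.666° from -86.646° reaches +33.020° without touching 180°.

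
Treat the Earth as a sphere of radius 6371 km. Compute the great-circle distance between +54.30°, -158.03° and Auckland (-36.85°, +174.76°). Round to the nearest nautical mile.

5651 nmi

Δλ = 174.76 − -158.03 = 332.79°; wrapped into (−180°, 180°]: -27.21°.
Δφ = -36.85 − 54.30 = -91.15°.
a = sin²(Δφ/2) + cos φ₁ · cos φ₂ · sin²(Δλ/2) = 0.535872.
c = 2·atan2(√a, √(1−a)) = 1.64260 rad → d = 6371·c ≈ 10465.02 km ≈ 5650.66 nmi.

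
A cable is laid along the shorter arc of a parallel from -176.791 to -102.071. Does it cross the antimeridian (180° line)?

No

Signed shortest Δλ = ((-102.071 − -176.791 + 180) mod 360) − 180 = 74.72°.
Going east by 74.72° from -176.791° reaches -102.071° without touching 180°.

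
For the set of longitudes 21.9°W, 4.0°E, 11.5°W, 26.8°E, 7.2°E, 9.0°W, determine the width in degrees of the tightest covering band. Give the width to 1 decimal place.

48.7°

Sort the longitudes: -21.9°, -11.5°, -9.0°, +4.0°, +7.2°, +26.8°.
Eastward gaps between consecutive values (wrapping around): 10.4°, 2.5°, 13.0°, 3.2°, 19.6°, 311.3°.
Largest gap = 311.3° ⇒ minimal covering band is its complement: 360° − 311.3° = 48.7°.
Band runs from -21.9° eastward to +26.8°.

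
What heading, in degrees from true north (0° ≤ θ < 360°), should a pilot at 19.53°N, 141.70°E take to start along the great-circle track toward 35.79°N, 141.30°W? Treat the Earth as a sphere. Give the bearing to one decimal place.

Δλ = -141.30 − 141.70 = -283.00°; wrapped into (−180°, 180°]: 77.00°.
θ = atan2( sin Δλ · cos φ₂ , cos φ₁ · sin φ₂ − sin φ₁ · cos φ₂ · cos Δλ )
  = atan2(0.79038, 0.49017) = 58.194° → normalised to [0°, 360°): 58.194°.

58.2°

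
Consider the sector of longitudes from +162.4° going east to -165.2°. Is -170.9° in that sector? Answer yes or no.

Band width going east from +162.4° to -165.2°: ((-165.2 − 162.4) mod 360) = 32.4°.
Offset of -170.9° east of the west edge: ((-170.9 − 162.4) mod 360) = 26.7°.
26.7° ≤ 32.4° ⇒ inside.

Yes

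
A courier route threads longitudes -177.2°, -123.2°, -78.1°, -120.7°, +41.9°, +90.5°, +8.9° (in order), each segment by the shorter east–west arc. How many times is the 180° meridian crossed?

0

Leg 1: -177.2° → -123.2°, shortest Δλ = 54.0° (east) — does not cross 180°.
Leg 2: -123.2° → -78.1°, shortest Δλ = 45.1° (east) — does not cross 180°.
Leg 3: -78.1° → -120.7°, shortest Δλ = -42.6° (west) — does not cross 180°.
Leg 4: -120.7° → +41.9°, shortest Δλ = 162.6° (east) — does not cross 180°.
Leg 5: +41.9° → +90.5°, shortest Δλ = 48.6° (east) — does not cross 180°.
Leg 6: +90.5° → +8.9°, shortest Δλ = -81.6° (west) — does not cross 180°.
Total crossings: 0.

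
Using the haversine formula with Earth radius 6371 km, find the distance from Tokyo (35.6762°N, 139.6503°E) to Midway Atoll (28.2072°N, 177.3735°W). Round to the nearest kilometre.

4106 km

Δλ = -177.3735 − 139.6503 = -317.0238°; wrapped into (−180°, 180°]: 42.9762°.
Δφ = 28.2072 − 35.6762 = -7.4690°.
a = sin²(Δφ/2) + cos φ₁ · cos φ₂ · sin²(Δλ/2) = 0.100297.
c = 2·atan2(√a, √(1−a)) = 0.64449 rad → d = 6371·c ≈ 4106.05 km.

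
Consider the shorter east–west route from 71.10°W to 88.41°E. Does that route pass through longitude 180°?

Signed shortest Δλ = ((88.41 − -71.10 + 180) mod 360) − 180 = 159.51°.
Going east by 159.51° from -71.10° reaches +88.41° without touching 180°.

No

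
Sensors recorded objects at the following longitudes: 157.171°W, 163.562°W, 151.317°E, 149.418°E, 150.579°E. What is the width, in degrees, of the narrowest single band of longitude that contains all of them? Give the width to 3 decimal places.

53.411°

Sort the longitudes: -163.562°, -157.171°, +149.418°, +150.579°, +151.317°.
Eastward gaps between consecutive values (wrapping around): 6.391°, 306.589°, 1.161°, 0.738°, 45.121°.
Largest gap = 306.589° ⇒ minimal covering band is its complement: 360° − 306.589° = 53.411°.
Band runs from +149.418° eastward to -157.171°, crossing the antimeridian.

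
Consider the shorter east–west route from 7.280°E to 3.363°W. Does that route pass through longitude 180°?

No

Signed shortest Δλ = ((-3.363 − 7.280 + 180) mod 360) − 180 = -10.643°.
Going west by 10.643° from +7.280° reaches -3.363° without touching 180°.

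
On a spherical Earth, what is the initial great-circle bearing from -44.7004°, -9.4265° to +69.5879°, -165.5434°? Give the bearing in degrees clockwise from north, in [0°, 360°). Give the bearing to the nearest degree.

Δλ = -165.5434 − -9.4265 = -156.1169°.
θ = atan2( sin Δλ · cos φ₂ , cos φ₁ · sin φ₂ − sin φ₁ · cos φ₂ · cos Δλ )
  = atan2(-0.14121, 0.44184) = -17.723° → normalised to [0°, 360°): 342.277°.

342°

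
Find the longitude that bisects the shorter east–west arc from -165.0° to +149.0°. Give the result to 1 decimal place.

Signed shortest Δλ from -165.0° to +149.0° is -46.0°.
Midpoint longitude = -165.0° + (-46.0°)/2 = -165.0° − 23.0° = -188.0°.
Normalise into (−180°, 180°]: +172.0°.
(The naïve average (-165.0 + +149.0)/2 = -8.0° is on the wrong side of the globe.)

+172.0°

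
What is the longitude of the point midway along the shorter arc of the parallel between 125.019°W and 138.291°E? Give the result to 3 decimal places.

Signed shortest Δλ from -125.019° to +138.291° is -96.690°.
Midpoint longitude = -125.019° + (-96.690°)/2 = -125.019° − 48.345° = -173.364°.
(The naïve average (-125.019 + +138.291)/2 = 6.636° is on the wrong side of the globe.)

173.364°W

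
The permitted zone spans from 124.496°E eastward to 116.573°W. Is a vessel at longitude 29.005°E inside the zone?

Band width going east from +124.496° to -116.573°: ((-116.573 − 124.496) mod 360) = 118.931°.
Offset of +29.005° east of the west edge: ((29.005 − 124.496) mod 360) = 264.509°.
264.509° > 118.931° ⇒ outside.

No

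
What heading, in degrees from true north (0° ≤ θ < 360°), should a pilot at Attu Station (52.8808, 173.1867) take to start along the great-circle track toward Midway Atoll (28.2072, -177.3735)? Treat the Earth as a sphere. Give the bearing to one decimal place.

Δλ = -177.3735 − 173.1867 = -350.5602°; wrapped into (−180°, 180°]: 9.4398°.
θ = atan2( sin Δλ · cos φ₂ , cos φ₁ · sin φ₂ − sin φ₁ · cos φ₂ · cos Δλ )
  = atan2(0.14453, -0.40793) = 160.490° → normalised to [0°, 360°): 160.490°.

160.5°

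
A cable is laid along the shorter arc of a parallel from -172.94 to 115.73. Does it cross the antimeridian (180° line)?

Naïve |115.73 − -172.94| = 288.67° > 180°, so the shorter arc goes the other way round — across 180°.
Signed shortest Δλ = ((115.73 − -172.94 + 180) mod 360) − 180 = -71.33°.
Going west by 71.33° from -172.94° passes through 180° before reaching +115.73°.

Yes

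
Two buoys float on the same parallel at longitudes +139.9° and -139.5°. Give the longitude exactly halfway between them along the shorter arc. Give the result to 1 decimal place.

Signed shortest Δλ from +139.9° to -139.5° is +80.6°.
Midpoint longitude = +139.9° + (+80.6°)/2 = +139.9° + 40.3° = +180.2°.
Normalise into (−180°, 180°]: -179.8°.
(The naïve average (+139.9 + -139.5)/2 = 0.2° is on the wrong side of the globe.)

-179.8°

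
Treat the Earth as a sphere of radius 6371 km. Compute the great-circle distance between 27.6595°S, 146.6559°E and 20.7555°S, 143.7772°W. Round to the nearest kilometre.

Δλ = -143.7772 − 146.6559 = -290.4331°; wrapped into (−180°, 180°]: 69.5669°.
Δφ = -20.7555 − -27.6595 = 6.9040°.
a = sin²(Δφ/2) + cos φ₁ · cos φ₂ · sin²(Δλ/2) = 0.273171.
c = 2·atan2(√a, √(1−a)) = 1.09993 rad → d = 6371·c ≈ 7007.65 km.

7008 km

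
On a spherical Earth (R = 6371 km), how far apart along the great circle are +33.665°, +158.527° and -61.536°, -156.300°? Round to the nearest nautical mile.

Δλ = -156.300 − 158.527 = -314.827°; wrapped into (−180°, 180°]: 45.173°.
Δφ = -61.536 − 33.665 = -95.201°.
a = sin²(Δφ/2) + cos φ₁ · cos φ₂ · sin²(Δλ/2) = 0.603841.
c = 2·atan2(√a, √(1−a)) = 1.78000 rad → d = 6371·c ≈ 11340.39 km ≈ 6123.32 nmi.

6123 nmi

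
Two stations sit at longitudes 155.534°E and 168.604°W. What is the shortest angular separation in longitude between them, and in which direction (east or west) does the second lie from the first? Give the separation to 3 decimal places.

Raw difference: -168.604 − 155.534 = -324.138°.
Normalise into (−180°, 180°]: -324.138° + 360° = 35.862°.
Positive ⇒ the second point lies to the east; separation 35.862°.

35.862° east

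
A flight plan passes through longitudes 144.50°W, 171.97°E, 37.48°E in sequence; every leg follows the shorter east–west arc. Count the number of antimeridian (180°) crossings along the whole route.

Leg 1: -144.50° → +171.97°, shortest Δλ = -43.53° (west) — crosses 180°.
Leg 2: +171.97° → +37.48°, shortest Δλ = -134.49° (west) — does not cross 180°.
Total crossings: 1.

1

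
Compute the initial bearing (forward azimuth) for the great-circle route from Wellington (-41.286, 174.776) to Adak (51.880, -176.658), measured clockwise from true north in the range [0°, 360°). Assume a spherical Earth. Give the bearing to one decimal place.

5.3°

Δλ = -176.658 − 174.776 = -351.434°; wrapped into (−180°, 180°]: 8.566°.
θ = atan2( sin Δλ · cos φ₂ , cos φ₁ · sin φ₂ − sin φ₁ · cos φ₂ · cos Δλ )
  = atan2(0.09195, 0.99393) = 5.285° → normalised to [0°, 360°): 5.285°.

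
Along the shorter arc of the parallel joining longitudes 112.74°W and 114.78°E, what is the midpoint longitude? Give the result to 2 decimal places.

178.98°W

Signed shortest Δλ from -112.74° to +114.78° is -132.48°.
Midpoint longitude = -112.74° + (-132.48°)/2 = -112.74° − 66.24° = -178.98°.
(The naïve average (-112.74 + +114.78)/2 = 1.02° is on the wrong side of the globe.)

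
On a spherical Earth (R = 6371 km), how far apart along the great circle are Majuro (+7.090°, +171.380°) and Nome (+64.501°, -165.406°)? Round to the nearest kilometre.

Δλ = -165.406 − 171.380 = -336.786°; wrapped into (−180°, 180°]: 23.214°.
Δφ = 64.501 − 7.090 = 57.411°.
a = sin²(Δφ/2) + cos φ₁ · cos φ₂ · sin²(Δλ/2) = 0.247989.
c = 2·atan2(√a, √(1−a)) = 1.04255 rad → d = 6371·c ≈ 6642.07 km.

6642 km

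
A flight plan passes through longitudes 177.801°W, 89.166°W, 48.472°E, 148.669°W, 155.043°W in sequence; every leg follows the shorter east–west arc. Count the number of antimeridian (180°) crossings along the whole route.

1

Leg 1: -177.801° → -89.166°, shortest Δλ = 88.635° (east) — does not cross 180°.
Leg 2: -89.166° → +48.472°, shortest Δλ = 137.638° (east) — does not cross 180°.
Leg 3: +48.472° → -148.669°, shortest Δλ = 162.859° (east) — crosses 180°.
Leg 4: -148.669° → -155.043°, shortest Δλ = -6.374° (west) — does not cross 180°.
Total crossings: 1.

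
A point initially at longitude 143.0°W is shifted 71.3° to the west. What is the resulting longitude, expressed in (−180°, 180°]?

Start at -143.0°; shift −71.3° → -214.3°.
-214.3° lies outside (−180°, 180°]; add 360° → +145.7°.

145.7°E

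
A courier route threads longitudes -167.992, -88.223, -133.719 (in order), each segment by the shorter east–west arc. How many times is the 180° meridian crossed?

0

Leg 1: -167.992° → -88.223°, shortest Δλ = 79.769° (east) — does not cross 180°.
Leg 2: -88.223° → -133.719°, shortest Δλ = -45.496° (west) — does not cross 180°.
Total crossings: 0.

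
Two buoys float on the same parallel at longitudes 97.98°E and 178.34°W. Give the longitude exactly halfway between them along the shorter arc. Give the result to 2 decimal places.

Signed shortest Δλ from +97.98° to -178.34° is +83.68°.
Midpoint longitude = +97.98° + (+83.68°)/2 = +97.98° + 41.84° = +139.82°.
(The naïve average (+97.98 + -178.34)/2 = -40.18° is on the wrong side of the globe.)

139.82°E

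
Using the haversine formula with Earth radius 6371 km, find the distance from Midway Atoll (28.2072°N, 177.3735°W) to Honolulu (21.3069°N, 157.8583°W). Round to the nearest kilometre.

2111 km

Δλ = -157.8583 − -177.3735 = 19.5152°.
Δφ = 21.3069 − 28.2072 = -6.9003°.
a = sin²(Δφ/2) + cos φ₁ · cos φ₂ · sin²(Δλ/2) = 0.027204.
c = 2·atan2(√a, √(1−a)) = 0.33139 rad → d = 6371·c ≈ 2111.26 km.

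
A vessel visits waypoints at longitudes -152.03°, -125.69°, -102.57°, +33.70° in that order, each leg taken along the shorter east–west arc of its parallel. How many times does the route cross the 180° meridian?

Leg 1: -152.03° → -125.69°, shortest Δλ = 26.34° (east) — does not cross 180°.
Leg 2: -125.69° → -102.57°, shortest Δλ = 23.12° (east) — does not cross 180°.
Leg 3: -102.57° → +33.70°, shortest Δλ = 136.27° (east) — does not cross 180°.
Total crossings: 0.

0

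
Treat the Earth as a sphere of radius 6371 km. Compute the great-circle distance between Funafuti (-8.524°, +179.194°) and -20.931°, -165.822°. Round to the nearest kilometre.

2118 km

Δλ = -165.822 − 179.194 = -345.016°; wrapped into (−180°, 180°]: 14.984°.
Δφ = -20.931 − -8.524 = -12.407°.
a = sin²(Δφ/2) + cos φ₁ · cos φ₂ · sin²(Δλ/2) = 0.027381.
c = 2·atan2(√a, √(1−a)) = 0.33247 rad → d = 6371·c ≈ 2118.17 km.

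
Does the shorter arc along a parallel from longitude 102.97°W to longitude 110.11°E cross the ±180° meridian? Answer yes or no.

Naïve |110.11 − -102.97| = 213.08° > 180°, so the shorter arc goes the other way round — across 180°.
Signed shortest Δλ = ((110.11 − -102.97 + 180) mod 360) − 180 = -146.92°.
Going west by 146.92° from -102.97° passes through 180° before reaching +110.11°.

Yes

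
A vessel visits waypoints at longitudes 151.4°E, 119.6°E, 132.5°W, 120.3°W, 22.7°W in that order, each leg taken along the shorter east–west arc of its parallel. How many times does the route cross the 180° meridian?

Leg 1: +151.4° → +119.6°, shortest Δλ = -31.8° (west) — does not cross 180°.
Leg 2: +119.6° → -132.5°, shortest Δλ = 107.9° (east) — crosses 180°.
Leg 3: -132.5° → -120.3°, shortest Δλ = 12.2° (east) — does not cross 180°.
Leg 4: -120.3° → -22.7°, shortest Δλ = 97.6° (east) — does not cross 180°.
Total crossings: 1.

1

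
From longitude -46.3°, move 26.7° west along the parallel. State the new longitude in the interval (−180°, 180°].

Start at -46.3°; shift −26.7° → -73.0°.
-73.0° already lies in (−180°, 180°].

-73.0°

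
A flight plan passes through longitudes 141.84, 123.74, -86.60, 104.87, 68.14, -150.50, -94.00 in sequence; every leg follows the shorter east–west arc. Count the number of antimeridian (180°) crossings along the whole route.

Leg 1: +141.84° → +123.74°, shortest Δλ = -18.1° (west) — does not cross 180°.
Leg 2: +123.74° → -86.60°, shortest Δλ = 149.66° (east) — crosses 180°.
Leg 3: -86.60° → +104.87°, shortest Δλ = -168.53° (west) — crosses 180°.
Leg 4: +104.87° → +68.14°, shortest Δλ = -36.73° (west) — does not cross 180°.
Leg 5: +68.14° → -150.50°, shortest Δλ = 141.36° (east) — crosses 180°.
Leg 6: -150.50° → -94.00°, shortest Δλ = 56.5° (east) — does not cross 180°.
Total crossings: 3.

3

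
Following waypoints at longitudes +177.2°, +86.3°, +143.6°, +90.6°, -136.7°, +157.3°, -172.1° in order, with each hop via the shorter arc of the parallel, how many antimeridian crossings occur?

3

Leg 1: +177.2° → +86.3°, shortest Δλ = -90.9° (west) — does not cross 180°.
Leg 2: +86.3° → +143.6°, shortest Δλ = 57.3° (east) — does not cross 180°.
Leg 3: +143.6° → +90.6°, shortest Δλ = -53.0° (west) — does not cross 180°.
Leg 4: +90.6° → -136.7°, shortest Δλ = 132.7° (east) — crosses 180°.
Leg 5: -136.7° → +157.3°, shortest Δλ = -66.0° (west) — crosses 180°.
Leg 6: +157.3° → -172.1°, shortest Δλ = 30.6° (east) — crosses 180°.
Total crossings: 3.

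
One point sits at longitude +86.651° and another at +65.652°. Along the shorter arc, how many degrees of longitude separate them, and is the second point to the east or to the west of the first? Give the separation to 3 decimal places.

Raw difference: 65.652 − 86.651 = -20.999°.
Normalise into (−180°, 180°]: -20.999° stays -20.999°.
Negative ⇒ the second point lies to the west; separation 20.999°.

20.999° west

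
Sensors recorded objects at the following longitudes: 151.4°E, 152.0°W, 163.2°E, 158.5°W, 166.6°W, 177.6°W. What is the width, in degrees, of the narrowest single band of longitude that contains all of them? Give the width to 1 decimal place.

Sort the longitudes: -177.6°, -166.6°, -158.5°, -152.0°, +151.4°, +163.2°.
Eastward gaps between consecutive values (wrapping around): 11.0°, 8.1°, 6.5°, 303.4°, 11.8°, 19.2°.
Largest gap = 303.4° ⇒ minimal covering band is its complement: 360° − 303.4° = 56.6°.
Band runs from +151.4° eastward to -152.0°, crossing the antimeridian.

56.6°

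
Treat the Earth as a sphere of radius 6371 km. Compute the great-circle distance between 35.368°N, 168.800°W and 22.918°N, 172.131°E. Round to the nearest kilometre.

Δλ = 172.131 − -168.800 = 340.931°; wrapped into (−180°, 180°]: -19.069°.
Δφ = 22.918 − 35.368 = -12.450°.
a = sin²(Δφ/2) + cos φ₁ · cos φ₂ · sin²(Δλ/2) = 0.032365.
c = 2·atan2(√a, √(1−a)) = 0.36178 rad → d = 6371·c ≈ 2304.88 km.

2305 km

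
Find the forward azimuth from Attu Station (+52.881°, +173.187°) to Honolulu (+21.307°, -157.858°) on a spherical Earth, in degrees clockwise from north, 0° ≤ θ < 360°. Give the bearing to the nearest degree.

Δλ = -157.858 − 173.187 = -331.045°; wrapped into (−180°, 180°]: 28.955°.
θ = atan2( sin Δλ · cos φ₂ , cos φ₁ · sin φ₂ − sin φ₁ · cos φ₂ · cos Δλ )
  = atan2(0.45103, -0.43074) = 133.682° → normalised to [0°, 360°): 133.682°.

134°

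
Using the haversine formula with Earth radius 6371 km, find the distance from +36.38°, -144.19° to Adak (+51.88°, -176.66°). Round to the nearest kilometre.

3073 km

Δλ = -176.66 − -144.19 = -32.47°.
Δφ = 51.88 − 36.38 = 15.50°.
a = sin²(Δφ/2) + cos φ₁ · cos φ₂ · sin²(Δλ/2) = 0.057032.
c = 2·atan2(√a, √(1−a)) = 0.48229 rad → d = 6371·c ≈ 3072.65 km.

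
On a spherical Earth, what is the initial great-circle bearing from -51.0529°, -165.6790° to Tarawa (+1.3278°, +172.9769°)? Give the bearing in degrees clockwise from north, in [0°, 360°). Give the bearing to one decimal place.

Δλ = 172.9769 − -165.6790 = 338.6559°; wrapped into (−180°, 180°]: -21.3441°.
θ = atan2( sin Δλ · cos φ₂ , cos φ₁ · sin φ₂ − sin φ₁ · cos φ₂ · cos Δλ )
  = atan2(-0.36387, 0.73876) = -26.222° → normalised to [0°, 360°): 333.778°.

333.8°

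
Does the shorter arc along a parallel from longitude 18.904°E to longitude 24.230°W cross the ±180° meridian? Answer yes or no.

No

Signed shortest Δλ = ((-24.230 − 18.904 + 180) mod 360) − 180 = -43.134°.
Going west by 43.134° from +18.904° reaches -24.230° without touching 180°.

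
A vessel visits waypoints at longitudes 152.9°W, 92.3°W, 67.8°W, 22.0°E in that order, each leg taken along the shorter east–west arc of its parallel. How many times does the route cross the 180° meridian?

0

Leg 1: -152.9° → -92.3°, shortest Δλ = 60.6° (east) — does not cross 180°.
Leg 2: -92.3° → -67.8°, shortest Δλ = 24.5° (east) — does not cross 180°.
Leg 3: -67.8° → +22.0°, shortest Δλ = 89.8° (east) — does not cross 180°.
Total crossings: 0.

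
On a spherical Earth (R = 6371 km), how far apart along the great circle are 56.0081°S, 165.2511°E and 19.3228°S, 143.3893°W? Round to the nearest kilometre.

Δλ = -143.3893 − 165.2511 = -308.6404°; wrapped into (−180°, 180°]: 51.3596°.
Δφ = -19.3228 − -56.0081 = 36.6853°.
a = sin²(Δφ/2) + cos φ₁ · cos φ₂ · sin²(Δλ/2) = 0.198107.
c = 2·atan2(√a, √(1−a)) = 0.92256 rad → d = 6371·c ≈ 5877.60 km.

5878 km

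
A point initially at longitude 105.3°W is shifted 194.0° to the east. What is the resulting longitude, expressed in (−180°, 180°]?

88.7°E

Start at -105.3°; shift +194.0° → +88.7°.
+88.7° already lies in (−180°, 180°].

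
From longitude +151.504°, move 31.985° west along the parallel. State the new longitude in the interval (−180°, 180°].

+119.519°

Start at +151.504°; shift −31.985° → +119.519°.
+119.519° already lies in (−180°, 180°].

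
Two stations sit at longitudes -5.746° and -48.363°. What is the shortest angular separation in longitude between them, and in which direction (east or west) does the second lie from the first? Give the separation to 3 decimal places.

42.617° west

Raw difference: -48.363 − -5.746 = -42.617°.
Normalise into (−180°, 180°]: -42.617° stays -42.617°.
Negative ⇒ the second point lies to the west; separation 42.617°.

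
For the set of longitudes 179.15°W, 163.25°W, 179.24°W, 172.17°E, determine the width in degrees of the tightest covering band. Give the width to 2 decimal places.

24.58°

Sort the longitudes: -179.24°, -179.15°, -163.25°, +172.17°.
Eastward gaps between consecutive values (wrapping around): 0.09°, 15.90°, 335.42°, 8.59°.
Largest gap = 335.42° ⇒ minimal covering band is its complement: 360° − 335.42° = 24.58°.
Band runs from +172.17° eastward to -163.25°, crossing the antimeridian.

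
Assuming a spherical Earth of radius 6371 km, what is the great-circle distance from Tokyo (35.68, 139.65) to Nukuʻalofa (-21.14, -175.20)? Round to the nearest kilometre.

Δλ = -175.20 − 139.65 = -314.85°; wrapped into (−180°, 180°]: 45.15°.
Δφ = -21.14 − 35.68 = -56.82°.
a = sin²(Δφ/2) + cos φ₁ · cos φ₂ · sin²(Δλ/2) = 0.338018.
c = 2·atan2(√a, √(1−a)) = 1.24088 rad → d = 6371·c ≈ 7905.64 km.

7906 km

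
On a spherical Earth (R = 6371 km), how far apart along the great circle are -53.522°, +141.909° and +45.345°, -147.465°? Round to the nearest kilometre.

Δλ = -147.465 − 141.909 = -289.374°; wrapped into (−180°, 180°]: 70.626°.
Δφ = 45.345 − -53.522 = 98.867°.
a = sin²(Δφ/2) + cos φ₁ · cos φ₂ · sin²(Δλ/2) = 0.716687.
c = 2·atan2(√a, √(1−a)) = 2.01903 rad → d = 6371·c ≈ 12863.24 km.

12863 km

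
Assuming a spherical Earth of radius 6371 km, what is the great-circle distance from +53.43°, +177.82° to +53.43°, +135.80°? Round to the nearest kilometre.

Δλ = 135.80 − 177.82 = -42.02°.
Δφ = 53.43 − 53.43 = 0.00°.
a = sin²(Δφ/2) + cos φ₁ · cos φ₂ · sin²(Δλ/2) = 0.045631.
c = 2·atan2(√a, √(1−a)) = 0.43055 rad → d = 6371·c ≈ 2743.01 km.

2743 km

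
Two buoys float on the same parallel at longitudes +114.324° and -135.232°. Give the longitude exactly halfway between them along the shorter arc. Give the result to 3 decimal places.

+169.546°

Signed shortest Δλ from +114.324° to -135.232° is +110.444°.
Midpoint longitude = +114.324° + (+110.444°)/2 = +114.324° + 55.222° = +169.546°.
(The naïve average (+114.324 + -135.232)/2 = -10.454° is on the wrong side of the globe.)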